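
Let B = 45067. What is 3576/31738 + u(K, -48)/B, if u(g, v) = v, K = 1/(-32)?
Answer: 79818084/715168223 ≈ 0.11161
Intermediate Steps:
K = -1/32 ≈ -0.031250
3576/31738 + u(K, -48)/B = 3576/31738 - 48/45067 = 3576*(1/31738) - 48*1/45067 = 1788/15869 - 48/45067 = 79818084/715168223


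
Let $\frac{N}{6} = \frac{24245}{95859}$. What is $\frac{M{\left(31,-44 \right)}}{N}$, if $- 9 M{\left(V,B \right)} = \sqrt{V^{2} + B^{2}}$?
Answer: $- \frac{10651 \sqrt{2897}}{145470} \approx -3.9409$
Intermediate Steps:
$M{\left(V,B \right)} = - \frac{\sqrt{B^{2} + V^{2}}}{9}$ ($M{\left(V,B \right)} = - \frac{\sqrt{V^{2} + B^{2}}}{9} = - \frac{\sqrt{B^{2} + V^{2}}}{9}$)
$N = \frac{48490}{31953}$ ($N = 6 \cdot \frac{24245}{95859} = \frac{48490}{31953} \approx 1.5175$)
$\frac{M{\left(31,-44 \right)}}{N} = \frac{\left(- \frac{1}{9}\right) \sqrt{\left(-44\right)^{2} + 31^{2}}}{\frac{48490}{31953}} = - \frac{\sqrt{1936 + 961}}{9} \cdot \frac{31953}{48490} = - \frac{\sqrt{2897}}{9} \cdot \frac{31953}{48490} = - \frac{10651 \sqrt{2897}}{145470}$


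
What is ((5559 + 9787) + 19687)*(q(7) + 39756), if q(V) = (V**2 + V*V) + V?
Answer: 1396450413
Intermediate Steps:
q(V) = V + 2*V**2 (q(V) = (V**2 + V**2) + V = 2*V**2 + V = V + 2*V**2)
((5559 + 9787) + 19687)*(q(7) + 39756) = ((5559 + 9787) + 19687)*(7*(1 + 2*7) + 39756) = (15346 + 19687)*(7*(1 + 14) + 39756) = 35033*(7*15 + 39756) = 35033*(105 + 39756) = 35033*39861 = 1396450413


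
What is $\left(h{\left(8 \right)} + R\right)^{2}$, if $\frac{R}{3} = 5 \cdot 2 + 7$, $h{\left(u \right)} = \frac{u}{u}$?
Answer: $2704$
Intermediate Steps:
$h{\left(u \right)} = 1$
$R = 51$ ($R = 3 \left(5 \cdot 2 + 7\right) = 3 \left(10 + 7\right) = 3 \cdot 17 = 51$)
$\left(h{\left(8 \right)} + R\right)^{2} = \left(1 + 51\right)^{2} = 52^{2} = 2704$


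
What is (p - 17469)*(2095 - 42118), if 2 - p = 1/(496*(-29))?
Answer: 10055591722521/14384 ≈ 6.9908e+8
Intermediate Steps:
p = 28769/14384 (p = 2 - 1/(496*(-29)) = 2 - 1/(-14384) = 2 - 1*(-1/14384) = 2 + 1/14384 = 28769/14384 ≈ 2.0001)
(p - 17469)*(2095 - 42118) = (28769/14384 - 17469)*(2095 - 42118) = -251245327/14384*(-40023) = 10055591722521/14384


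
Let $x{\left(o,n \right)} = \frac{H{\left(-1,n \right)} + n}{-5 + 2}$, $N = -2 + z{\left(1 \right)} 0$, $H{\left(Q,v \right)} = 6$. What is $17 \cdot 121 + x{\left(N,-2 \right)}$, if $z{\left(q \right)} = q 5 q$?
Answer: $\frac{6167}{3} \approx 2055.7$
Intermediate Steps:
$z{\left(q \right)} = 5 q^{2}$ ($z{\left(q \right)} = 5 q q = 5 q^{2}$)
$N = -2$ ($N = -2 + 5 \cdot 1^{2} \cdot 0 = -2 + 5 \cdot 1 \cdot 0 = -2 + 5 \cdot 0 = -2 + 0 = -2$)
$x{\left(o,n \right)} = -2 - \frac{n}{3}$ ($x{\left(o,n \right)} = \frac{6 + n}{-5 + 2} = \frac{6 + n}{-3} = \left(6 + n\right) \left(- \frac{1}{3}\right) = -2 - \frac{n}{3}$)
$17 \cdot 121 + x{\left(N,-2 \right)} = 17 \cdot 121 - \frac{4}{3} = 2057 + \left(-2 + \frac{2}{3}\right) = 2057 - \frac{4}{3} = \frac{6167}{3}$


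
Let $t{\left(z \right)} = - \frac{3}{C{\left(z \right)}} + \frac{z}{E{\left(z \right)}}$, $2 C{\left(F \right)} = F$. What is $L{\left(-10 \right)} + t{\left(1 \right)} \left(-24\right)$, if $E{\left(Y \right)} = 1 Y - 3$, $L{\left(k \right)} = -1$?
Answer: $155$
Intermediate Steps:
$E{\left(Y \right)} = -3 + Y$ ($E{\left(Y \right)} = Y - 3 = -3 + Y$)
$C{\left(F \right)} = \frac{F}{2}$
$t{\left(z \right)} = - \frac{6}{z} + \frac{z}{-3 + z}$ ($t{\left(z \right)} = - \frac{3}{\frac{1}{2} z} + \frac{z}{-3 + z} = - 3 \frac{2}{z} + \frac{z}{-3 + z} = - \frac{6}{z} + \frac{z}{-3 + z}$)
$L{\left(-10 \right)} + t{\left(1 \right)} \left(-24\right) = -1 + \frac{18 + 1^{2} - 6}{1 \left(-3 + 1\right)} \left(-24\right) = -1 + 1 \frac{1}{-2} \left(18 + 1 - 6\right) \left(-24\right) = -1 + 1 \left(- \frac{1}{2}\right) 13 \left(-24\right) = -1 - -156 = -1 + 156 = 155$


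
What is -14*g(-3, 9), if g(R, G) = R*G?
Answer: 378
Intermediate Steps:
g(R, G) = G*R
-14*g(-3, 9) = -126*(-3) = -14*(-27) = 378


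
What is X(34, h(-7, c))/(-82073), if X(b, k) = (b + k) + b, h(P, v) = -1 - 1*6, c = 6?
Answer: -61/82073 ≈ -0.00074324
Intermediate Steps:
h(P, v) = -7 (h(P, v) = -1 - 6 = -7)
X(b, k) = k + 2*b
X(34, h(-7, c))/(-82073) = (-7 + 2*34)/(-82073) = (-7 + 68)*(-1/82073) = 61*(-1/82073) = -61/82073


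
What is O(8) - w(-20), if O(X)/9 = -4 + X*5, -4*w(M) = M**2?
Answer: 424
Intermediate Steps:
w(M) = -M**2/4
O(X) = -36 + 45*X (O(X) = 9*(-4 + X*5) = 9*(-4 + 5*X) = -36 + 45*X)
O(8) - w(-20) = (-36 + 45*8) - (-1)*(-20)**2/4 = (-36 + 360) - (-1)*400/4 = 324 - 1*(-100) = 324 + 100 = 424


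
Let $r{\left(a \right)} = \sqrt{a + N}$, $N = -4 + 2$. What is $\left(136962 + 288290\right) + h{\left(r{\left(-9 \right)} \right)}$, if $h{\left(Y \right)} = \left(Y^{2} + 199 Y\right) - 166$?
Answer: $425075 + 199 i \sqrt{11} \approx 4.2508 \cdot 10^{5} + 660.01 i$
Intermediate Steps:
$N = -2$
$r{\left(a \right)} = \sqrt{-2 + a}$ ($r{\left(a \right)} = \sqrt{a - 2} = \sqrt{-2 + a}$)
$h{\left(Y \right)} = -166 + Y^{2} + 199 Y$
$\left(136962 + 288290\right) + h{\left(r{\left(-9 \right)} \right)} = \left(136962 + 288290\right) + \left(-166 + \left(\sqrt{-2 - 9}\right)^{2} + 199 \sqrt{-2 - 9}\right) = 425252 + \left(-166 + \left(\sqrt{-11}\right)^{2} + 199 \sqrt{-11}\right) = 425252 + \left(-166 + \left(i \sqrt{11}\right)^{2} + 199 i \sqrt{11}\right) = 425252 - \left(177 - 199 i \sqrt{11}\right) = 425075 + 199 i \sqrt{11}$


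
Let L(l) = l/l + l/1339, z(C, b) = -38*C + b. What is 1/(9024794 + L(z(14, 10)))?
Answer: 1339/12084199983 ≈ 1.1081e-7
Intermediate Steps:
z(C, b) = b - 38*C
L(l) = 1 + l/1339 (L(l) = 1 + l*(1/1339) = 1 + l/1339)
1/(9024794 + L(z(14, 10))) = 1/(9024794 + (1 + (10 - 38*14)/1339)) = 1/(9024794 + (1 + (10 - 532)/1339)) = 1/(9024794 + (1 + (1/1339)*(-522))) = 1/(9024794 + (1 - 522/1339)) = 1/(9024794 + 817/1339) = 1/(12084199983/1339) = 1339/12084199983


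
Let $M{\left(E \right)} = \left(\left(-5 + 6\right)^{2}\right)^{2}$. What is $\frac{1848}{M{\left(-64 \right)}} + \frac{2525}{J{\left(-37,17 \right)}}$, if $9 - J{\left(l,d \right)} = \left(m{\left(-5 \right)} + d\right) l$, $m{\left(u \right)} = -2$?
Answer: $\frac{1044797}{564} \approx 1852.5$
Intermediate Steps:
$J{\left(l,d \right)} = 9 - l \left(-2 + d\right)$ ($J{\left(l,d \right)} = 9 - \left(-2 + d\right) l = 9 - l \left(-2 + d\right)$)
$M{\left(E \right)} = 1$ ($M{\left(E \right)} = \left(1^{2}\right)^{2} = 1^{2} = 1$)
$\frac{1848}{M{\left(-64 \right)}} + \frac{2525}{J{\left(-37,17 \right)}} = \frac{1848}{1} + \frac{2525}{9 + 2 \left(-37\right) - 17 \left(-37\right)} = 1848 \cdot 1 + \frac{2525}{9 - 74 + 629} = 1848 + \frac{2525}{564} = \frac{1044797}{564}$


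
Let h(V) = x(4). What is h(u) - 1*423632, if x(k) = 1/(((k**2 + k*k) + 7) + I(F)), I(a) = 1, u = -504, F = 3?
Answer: -16945279/40 ≈ -4.2363e+5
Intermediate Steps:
x(k) = 1/(8 + 2*k**2) (x(k) = 1/(((k**2 + k*k) + 7) + 1) = 1/(((k**2 + k**2) + 7) + 1) = 1/((2*k**2 + 7) + 1) = 1/((7 + 2*k**2) + 1) = 1/(8 + 2*k**2))
h(V) = 1/40 (h(V) = 1/(2*(4 + 4**2)) = 1/(2*(4 + 16)) = (1/2)/20 = (1/2)*(1/20) = 1/40)
h(u) - 1*423632 = 1/40 - 1*423632 = 1/40 - 423632 = -16945279/40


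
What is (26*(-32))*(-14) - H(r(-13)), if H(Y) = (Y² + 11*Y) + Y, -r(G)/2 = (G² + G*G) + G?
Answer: -403052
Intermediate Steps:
r(G) = -4*G² - 2*G (r(G) = -2*((G² + G*G) + G) = -2*((G² + G²) + G) = -2*(2*G² + G) = -2*(G + 2*G²) = -4*G² - 2*G)
H(Y) = Y² + 12*Y
(26*(-32))*(-14) - H(r(-13)) = (26*(-32))*(-14) - (-2*(-13)*(1 + 2*(-13)))*(12 - 2*(-13)*(1 + 2*(-13))) = -832*(-14) - (-2*(-13)*(1 - 26))*(12 - 2*(-13)*(1 - 26)) = 11648 - (-2*(-13)*(-25))*(12 - 2*(-13)*(-25)) = 11648 - (-650)*(12 - 650) = 11648 - (-650)*(-638) = 11648 - 1*414700 = 11648 - 414700 = -403052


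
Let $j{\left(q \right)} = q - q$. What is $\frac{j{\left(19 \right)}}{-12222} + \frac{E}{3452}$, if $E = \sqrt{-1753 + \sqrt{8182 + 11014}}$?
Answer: $\frac{\sqrt{-1753 + 2 \sqrt{4799}}}{3452} \approx 0.01164 i$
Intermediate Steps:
$j{\left(q \right)} = 0$
$E = \sqrt{-1753 + 2 \sqrt{4799}}$ ($E = \sqrt{-1753 + \sqrt{19196}} = \sqrt{-1753 + 2 \sqrt{4799}} \approx 40.18 i$)
$\frac{j{\left(19 \right)}}{-12222} + \frac{E}{3452} = \frac{0}{-12222} + \frac{\sqrt{-1753 + 2 \sqrt{4799}}}{3452} = 0 \left(- \frac{1}{12222}\right) + \sqrt{-1753 + 2 \sqrt{4799}} \cdot \frac{1}{3452} = 0 + \frac{\sqrt{-1753 + 2 \sqrt{4799}}}{3452} = \frac{\sqrt{-1753 + 2 \sqrt{4799}}}{3452}$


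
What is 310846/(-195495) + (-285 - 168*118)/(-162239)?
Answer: -46500135239/31716913305 ≈ -1.4661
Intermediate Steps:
310846/(-195495) + (-285 - 168*118)/(-162239) = 310846*(-1/195495) + (-285 - 19824)*(-1/162239) = -310846/195495 - 20109*(-1/162239) = -310846/195495 + 20109/162239 = -46500135239/31716913305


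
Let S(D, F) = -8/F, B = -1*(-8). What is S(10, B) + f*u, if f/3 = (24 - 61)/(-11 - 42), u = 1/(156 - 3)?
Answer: -2666/2703 ≈ -0.98631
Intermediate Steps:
B = 8
u = 1/153 ≈ 0.0065359
f = 111/53 (f = 3*((24 - 61)/(-11 - 42)) = 3*(-37/(-53)) = 3*(-37*(-1/53)) = 3*(37/53) = 111/53 ≈ 2.0943)
S(10, B) + f*u = -8/8 + (111/53)*(1/153) = -8*⅛ + 37/2703 = -1 + 37/2703 = -2666/2703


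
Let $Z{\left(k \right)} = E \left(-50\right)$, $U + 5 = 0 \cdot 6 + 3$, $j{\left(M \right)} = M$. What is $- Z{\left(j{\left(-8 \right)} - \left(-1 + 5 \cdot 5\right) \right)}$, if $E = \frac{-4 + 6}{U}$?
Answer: $-50$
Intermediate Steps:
$U = -2$ ($U = -5 + \left(0 \cdot 6 + 3\right) = -5 + \left(0 + 3\right) = -5 + 3 = -2$)
$E = -1$ ($E = \frac{-4 + 6}{-2} = 2 \left(- \frac{1}{2}\right) = -1$)
$Z{\left(k \right)} = 50$ ($Z{\left(k \right)} = \left(-1\right) \left(-50\right) = 50$)
$- Z{\left(j{\left(-8 \right)} - \left(-1 + 5 \cdot 5\right) \right)} = \left(-1\right) 50 = -50$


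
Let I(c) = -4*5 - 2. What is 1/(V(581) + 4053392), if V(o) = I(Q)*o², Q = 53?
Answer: -1/3372950 ≈ -2.9648e-7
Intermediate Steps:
I(c) = -22 (I(c) = -20 - 2 = -22)
V(o) = -22*o²
1/(V(581) + 4053392) = 1/(-22*581² + 4053392) = 1/(-22*337561 + 4053392) = 1/(-7426342 + 4053392) = 1/(-3372950) = -1/3372950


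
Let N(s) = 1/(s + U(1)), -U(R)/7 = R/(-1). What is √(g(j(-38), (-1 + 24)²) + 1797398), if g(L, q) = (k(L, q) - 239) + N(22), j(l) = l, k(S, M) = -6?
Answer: √1511405702/29 ≈ 1340.6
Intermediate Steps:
U(R) = 7*R (U(R) = -7*R/(-1) = -7*R*(-1) = -(-7)*R = 7*R)
N(s) = 1/(7 + s) (N(s) = 1/(s + 7*1) = 1/(s + 7) = 1/(7 + s))
g(L, q) = -7104/29 (g(L, q) = (-6 - 239) + 1/(7 + 22) = -245 + 1/29 = -7104/29)
√(g(j(-38), (-1 + 24)²) + 1797398) = √(-7104/29 + 1797398) = √(52117438/29) = √1511405702/29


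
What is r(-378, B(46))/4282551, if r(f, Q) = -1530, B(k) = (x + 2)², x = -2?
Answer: -170/475839 ≈ -0.00035726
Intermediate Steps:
B(k) = 0 (B(k) = (-2 + 2)² = 0² = 0)
r(-378, B(46))/4282551 = -1530/4282551 = -1530*1/4282551 = -170/475839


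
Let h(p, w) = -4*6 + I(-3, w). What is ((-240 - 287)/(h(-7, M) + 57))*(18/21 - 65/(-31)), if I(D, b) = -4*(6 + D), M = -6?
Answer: -10897/147 ≈ -74.129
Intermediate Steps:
I(D, b) = -24 - 4*D
h(p, w) = -36 (h(p, w) = -4*6 + (-24 - 4*(-3)) = -24 + (-24 + 12) = -24 - 12 = -36)
((-240 - 287)/(h(-7, M) + 57))*(18/21 - 65/(-31)) = ((-240 - 287)/(-36 + 57))*(18/21 - 65/(-31)) = (-527/21)*(18*(1/21) - 65*(-1/31)) = (-527*1/21)*(6/7 + 65/31) = -527/21*641/217 = -10897/147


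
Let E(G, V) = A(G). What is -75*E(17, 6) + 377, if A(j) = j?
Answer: -898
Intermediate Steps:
E(G, V) = G
-75*E(17, 6) + 377 = -75*17 + 377 = -1275 + 377 = -898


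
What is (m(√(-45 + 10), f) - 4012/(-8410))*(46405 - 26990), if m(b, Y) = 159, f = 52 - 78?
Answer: 2603943683/841 ≈ 3.0962e+6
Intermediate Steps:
f = -26
(m(√(-45 + 10), f) - 4012/(-8410))*(46405 - 26990) = (159 - 4012/(-8410))*(46405 - 26990) = (159 - 4012*(-1/8410))*19415 = (159 + 2006/4205)*19415 = (670601/4205)*19415 = 2603943683/841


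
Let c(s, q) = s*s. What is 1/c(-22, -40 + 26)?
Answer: 1/484 ≈ 0.0020661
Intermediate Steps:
c(s, q) = s²
1/c(-22, -40 + 26) = 1/((-22)²) = 1/484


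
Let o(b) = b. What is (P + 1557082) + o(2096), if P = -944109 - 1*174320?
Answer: 440749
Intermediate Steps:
P = -1118429 (P = -944109 - 174320 = -1118429)
(P + 1557082) + o(2096) = (-1118429 + 1557082) + 2096 = 438653 + 2096 = 440749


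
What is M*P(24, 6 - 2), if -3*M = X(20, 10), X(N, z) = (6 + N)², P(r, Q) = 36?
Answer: -8112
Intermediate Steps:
M = -676/3 (M = -(6 + 20)²/3 = -⅓*26² = -⅓*676 = -676/3 ≈ -225.33)
M*P(24, 6 - 2) = -676/3*36 = -8112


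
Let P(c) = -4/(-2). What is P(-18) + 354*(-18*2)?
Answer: -12742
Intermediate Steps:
P(c) = 2 (P(c) = -4*(-½) = 2)
P(-18) + 354*(-18*2) = 2 + 354*(-18*2) = 2 + 354*(-36) = 2 - 12744 = -12742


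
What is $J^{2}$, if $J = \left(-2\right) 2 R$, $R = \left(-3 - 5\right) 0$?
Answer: $0$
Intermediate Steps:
$R = 0$ ($R = \left(-8\right) 0 = 0$)
$J = 0$ ($J = \left(-2\right) 2 \cdot 0 = \left(-4\right) 0 = 0$)
$J^{2} = 0^{2} = 0$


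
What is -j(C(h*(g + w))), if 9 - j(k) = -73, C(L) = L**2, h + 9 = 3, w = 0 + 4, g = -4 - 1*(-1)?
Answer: -82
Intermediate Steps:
g = -3 (g = -4 + 1 = -3)
w = 4
h = -6 (h = -9 + 3 = -6)
j(k) = 82 (j(k) = 9 - 1*(-73) = 9 + 73 = 82)
-j(C(h*(g + w))) = -1*82 = -82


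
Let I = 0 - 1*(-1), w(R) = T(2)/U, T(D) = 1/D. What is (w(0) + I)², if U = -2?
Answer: 9/16 ≈ 0.56250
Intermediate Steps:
w(R) = -¼ (w(R) = 1/(2*(-2)) = (½)*(-½) = -¼)
I = 1 (I = 0 + 1 = 1)
(w(0) + I)² = (-¼ + 1)² = (¾)² = 9/16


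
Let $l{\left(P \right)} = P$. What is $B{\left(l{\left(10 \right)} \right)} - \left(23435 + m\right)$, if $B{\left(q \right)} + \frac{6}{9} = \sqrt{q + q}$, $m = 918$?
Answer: $- \frac{73061}{3} + 2 \sqrt{5} \approx -24349.0$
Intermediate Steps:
$B{\left(q \right)} = - \frac{2}{3} + \sqrt{2} \sqrt{q}$ ($B{\left(q \right)} = - \frac{2}{3} + \sqrt{q + q} = - \frac{2}{3} + \sqrt{2 q} = - \frac{2}{3} + \sqrt{2} \sqrt{q}$)
$B{\left(l{\left(10 \right)} \right)} - \left(23435 + m\right) = \left(- \frac{2}{3} + \sqrt{2} \sqrt{10}\right) - 24353 = \left(- \frac{2}{3} + 2 \sqrt{5}\right) - 24353 = - \frac{73061}{3} + 2 \sqrt{5}$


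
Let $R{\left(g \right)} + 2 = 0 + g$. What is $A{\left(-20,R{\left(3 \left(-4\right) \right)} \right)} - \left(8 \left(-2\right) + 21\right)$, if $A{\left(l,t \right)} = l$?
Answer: $-25$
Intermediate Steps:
$R{\left(g \right)} = -2 + g$ ($R{\left(g \right)} = -2 + \left(0 + g\right) = -2 + g$)
$A{\left(-20,R{\left(3 \left(-4\right) \right)} \right)} - \left(8 \left(-2\right) + 21\right) = -20 - \left(8 \left(-2\right) + 21\right) = -20 - \left(-16 + 21\right) = -20 - 5 = -25$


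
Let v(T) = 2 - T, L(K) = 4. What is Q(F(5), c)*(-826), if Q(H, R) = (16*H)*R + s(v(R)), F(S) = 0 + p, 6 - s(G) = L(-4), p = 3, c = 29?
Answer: -1151444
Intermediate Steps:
s(G) = 2 (s(G) = 6 - 1*4 = 6 - 4 = 2)
F(S) = 3 (F(S) = 0 + 3 = 3)
Q(H, R) = 2 + 16*H*R (Q(H, R) = (16*H)*R + 2 = 16*H*R + 2 = 2 + 16*H*R)
Q(F(5), c)*(-826) = (2 + 16*3*29)*(-826) = (2 + 1392)*(-826) = 1394*(-826) = -1151444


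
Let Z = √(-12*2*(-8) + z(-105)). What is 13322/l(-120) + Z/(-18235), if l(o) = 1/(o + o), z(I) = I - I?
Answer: -3197280 - 8*√3/18235 ≈ -3.1973e+6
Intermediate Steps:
z(I) = 0
l(o) = 1/(2*o)
Z = 8*√3 (Z = √(-12*2*(-8) + 0) = √(-24*(-8) + 0) = √(192 + 0) = √192 = 8*√3 ≈ 13.856)
13322/l(-120) + Z/(-18235) = 13322/(((½)/(-120))) + (8*√3)/(-18235) = 13322/(((½)*(-1/120))) + (8*√3)*(-1/18235) = 13322/(-1/240) - 8*√3/18235 = 13322*(-240) - 8*√3/18235 = -3197280 - 8*√3/18235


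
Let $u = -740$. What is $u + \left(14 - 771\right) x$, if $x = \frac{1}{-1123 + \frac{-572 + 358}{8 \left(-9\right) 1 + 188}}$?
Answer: $- \frac{48234434}{65241} \approx -739.33$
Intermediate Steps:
$x = - \frac{58}{65241}$ ($x = \frac{1}{-1123 - \frac{214}{\left(-72\right) 1 + 188}} = \frac{1}{-1123 - \frac{214}{-72 + 188}} = \frac{1}{-1123 - \frac{214}{116}} = \frac{1}{-1123 - \frac{107}{58}} = \frac{1}{- \frac{65241}{58}} = - \frac{58}{65241} \approx -0.00088901$)
$u + \left(14 - 771\right) x = -740 + \left(14 - 771\right) \left(- \frac{58}{65241}\right) = -740 - - \frac{43906}{65241} = -740 + \frac{43906}{65241} = - \frac{48234434}{65241}$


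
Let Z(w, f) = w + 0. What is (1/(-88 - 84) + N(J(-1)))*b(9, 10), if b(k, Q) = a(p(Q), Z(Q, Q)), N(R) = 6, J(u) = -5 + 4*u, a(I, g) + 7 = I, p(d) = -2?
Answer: -9279/172 ≈ -53.948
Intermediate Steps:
Z(w, f) = w
a(I, g) = -7 + I
b(k, Q) = -9 (b(k, Q) = -7 - 2 = -9)
(1/(-88 - 84) + N(J(-1)))*b(9, 10) = (1/(-88 - 84) + 6)*(-9) = (1/(-172) + 6)*(-9) = (-1/172 + 6)*(-9) = (1031/172)*(-9) = -9279/172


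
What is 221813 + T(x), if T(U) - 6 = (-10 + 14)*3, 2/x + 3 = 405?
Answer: 221831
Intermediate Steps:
x = 1/201 (x = 2/(-3 + 405) = 2/402 = 2*(1/402) = 1/201 ≈ 0.0049751)
T(U) = 18 (T(U) = 6 + (-10 + 14)*3 = 6 + 4*3 = 6 + 12 = 18)
221813 + T(x) = 221813 + 18 = 221831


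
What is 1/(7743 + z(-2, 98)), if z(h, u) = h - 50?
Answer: 1/7691 ≈ 0.00013002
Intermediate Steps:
z(h, u) = -50 + h
1/(7743 + z(-2, 98)) = 1/(7743 + (-50 - 2)) = 1/(7743 - 52) = 1/7691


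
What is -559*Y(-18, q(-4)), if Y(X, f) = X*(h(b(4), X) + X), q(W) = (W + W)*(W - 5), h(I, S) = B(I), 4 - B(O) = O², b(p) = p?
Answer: -301860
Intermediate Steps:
B(O) = 4 - O²
h(I, S) = 4 - I²
q(W) = 2*W*(-5 + W) (q(W) = (2*W)*(-5 + W) = 2*W*(-5 + W))
Y(X, f) = X*(-12 + X) (Y(X, f) = X*((4 - 1*4²) + X) = X*((4 - 1*16) + X) = X*((4 - 16) + X) = X*(-12 + X))
-559*Y(-18, q(-4)) = -(-10062)*(-12 - 18) = -(-10062)*(-30) = -559*540 = -301860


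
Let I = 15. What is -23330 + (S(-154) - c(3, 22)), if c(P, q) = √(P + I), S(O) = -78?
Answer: -23408 - 3*√2 ≈ -23412.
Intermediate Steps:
c(P, q) = √(15 + P) (c(P, q) = √(P + 15) = √(15 + P))
-23330 + (S(-154) - c(3, 22)) = -23330 + (-78 - √(15 + 3)) = -23330 + (-78 - √18) = -23330 + (-78 - 3*√2) = -23408 - 3*√2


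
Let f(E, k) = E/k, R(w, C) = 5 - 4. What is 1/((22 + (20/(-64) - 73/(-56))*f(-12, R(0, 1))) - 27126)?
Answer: -28/759245 ≈ -3.6879e-5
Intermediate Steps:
R(w, C) = 1
1/((22 + (20/(-64) - 73/(-56))*f(-12, R(0, 1))) - 27126) = 1/((22 + (20/(-64) - 73/(-56))*(-12/1)) - 27126) = 1/((22 + (20*(-1/64) - 73*(-1/56))*(-12*1)) - 27126) = 1/((22 + (-5/16 + 73/56)*(-12)) - 27126) = 1/((22 + (111/112)*(-12)) - 27126) = 1/((22 - 333/28) - 27126) = 1/(283/28 - 27126) = 1/(-759245/28) = -28/759245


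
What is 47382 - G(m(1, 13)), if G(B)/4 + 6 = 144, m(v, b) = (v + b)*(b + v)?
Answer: 46830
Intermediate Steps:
m(v, b) = (b + v)² (m(v, b) = (b + v)*(b + v) = (b + v)²)
G(B) = 552 (G(B) = -24 + 4*144 = -24 + 576 = 552)
47382 - G(m(1, 13)) = 47382 - 1*552 = 47382 - 552 = 46830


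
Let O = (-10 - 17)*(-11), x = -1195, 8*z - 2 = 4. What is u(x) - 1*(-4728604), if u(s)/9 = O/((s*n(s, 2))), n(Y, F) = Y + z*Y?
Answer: 47267953100392/9996175 ≈ 4.7286e+6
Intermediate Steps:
z = 3/4 (z = 1/4 + (1/8)*4 = 1/4 + 1/2 = 3/4 ≈ 0.75000)
n(Y, F) = 7*Y/4 (n(Y, F) = Y + 3*Y/4 = 7*Y/4)
O = 297 (O = -27*(-11) = 297)
u(s) = 10692/(7*s**2) (u(s) = 9*(297/((s*(7*s/4)))) = 9*(297/((7*s**2/4))) = 9*(297*(4/(7*s**2))) = 9*(1188/(7*s**2)) = 10692/(7*s**2))
u(x) - 1*(-4728604) = (10692/7)/(-1195)**2 - 1*(-4728604) = (10692/7)*(1/1428025) + 4728604 = 10692/9996175 + 4728604 = 47267953100392/9996175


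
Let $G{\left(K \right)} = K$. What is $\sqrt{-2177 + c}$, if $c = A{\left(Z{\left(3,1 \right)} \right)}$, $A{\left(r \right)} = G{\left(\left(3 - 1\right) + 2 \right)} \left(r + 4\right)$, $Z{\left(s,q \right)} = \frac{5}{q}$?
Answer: $i \sqrt{2141} \approx 46.271 i$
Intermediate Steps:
$A{\left(r \right)} = 16 + 4 r$ ($A{\left(r \right)} = \left(\left(3 - 1\right) + 2\right) \left(r + 4\right) = \left(2 + 2\right) \left(4 + r\right) = 4 \left(4 + r\right) = 16 + 4 r$)
$c = 36$ ($c = 16 + 4 \cdot \frac{5}{1} = 16 + 4 \cdot 5 \cdot 1 = 16 + 4 \cdot 5 = 16 + 20 = 36$)
$\sqrt{-2177 + c} = \sqrt{-2177 + 36} = \sqrt{-2141} = i \sqrt{2141}$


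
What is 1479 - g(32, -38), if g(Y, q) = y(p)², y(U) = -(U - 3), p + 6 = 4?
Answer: 1454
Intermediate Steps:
p = -2 (p = -6 + 4 = -2)
y(U) = 3 - U (y(U) = -(-3 + U) = 3 - U)
g(Y, q) = 25 (g(Y, q) = (3 - 1*(-2))² = (3 + 2)² = 5² = 25)
1479 - g(32, -38) = 1479 - 1*25 = 1479 - 25 = 1454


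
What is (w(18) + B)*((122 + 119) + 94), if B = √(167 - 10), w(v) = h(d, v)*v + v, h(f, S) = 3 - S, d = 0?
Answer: -84420 + 335*√157 ≈ -80223.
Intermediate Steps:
w(v) = v + v*(3 - v) (w(v) = (3 - v)*v + v = v*(3 - v) + v = v + v*(3 - v))
B = √157 ≈ 12.530
(w(18) + B)*((122 + 119) + 94) = (18*(4 - 1*18) + √157)*((122 + 119) + 94) = (18*(4 - 18) + √157)*(241 + 94) = (18*(-14) + √157)*335 = (-252 + √157)*335 = -84420 + 335*√157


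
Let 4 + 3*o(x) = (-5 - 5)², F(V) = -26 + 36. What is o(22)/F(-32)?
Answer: 16/5 ≈ 3.2000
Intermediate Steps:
F(V) = 10
o(x) = 32 (o(x) = -4/3 + (-5 - 5)²/3 = -4/3 + (⅓)*(-10)² = -4/3 + (⅓)*100 = -4/3 + 100/3 = 32)
o(22)/F(-32) = 32/10 = 32*(⅒) = 16/5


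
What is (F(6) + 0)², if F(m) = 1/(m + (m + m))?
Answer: 1/324 ≈ 0.0030864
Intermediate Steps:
F(m) = 1/(3*m) (F(m) = 1/(m + 2*m) = 1/(3*m))
(F(6) + 0)² = ((⅓)/6 + 0)² = ((⅓)*(⅙) + 0)² = (1/18 + 0)² = (1/18)² = 1/324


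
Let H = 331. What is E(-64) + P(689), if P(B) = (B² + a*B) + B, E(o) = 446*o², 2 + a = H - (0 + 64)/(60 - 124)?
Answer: 2529596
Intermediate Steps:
a = 330 (a = -2 + (331 - (0 + 64)/(60 - 124)) = -2 + (331 - 64/(-64)) = -2 + (331 - 64*(-1)/64) = -2 + (331 - 1*(-1)) = -2 + (331 + 1) = -2 + 332 = 330)
P(B) = B² + 331*B (P(B) = (B² + 330*B) + B = B² + 331*B)
E(-64) + P(689) = 446*(-64)² + 689*(331 + 689) = 446*4096 + 689*1020 = 1826816 + 702780 = 2529596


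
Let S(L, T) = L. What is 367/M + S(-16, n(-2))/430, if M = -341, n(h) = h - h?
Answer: -81633/73315 ≈ -1.1135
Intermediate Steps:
n(h) = 0
367/M + S(-16, n(-2))/430 = 367/(-341) - 16/430 = 367*(-1/341) - 16*1/430 = -367/341 - 8/215 = -81633/73315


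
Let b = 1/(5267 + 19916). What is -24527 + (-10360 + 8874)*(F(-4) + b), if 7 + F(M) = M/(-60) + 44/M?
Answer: 801527417/377745 ≈ 2121.9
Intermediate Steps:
F(M) = -7 + 44/M - M/60 (F(M) = -7 + (M/(-60) + 44/M) = -7 + (M*(-1/60) + 44/M) = -7 + (-M/60 + 44/M) = -7 + (44/M - M/60) = -7 + 44/M - M/60)
b = 1/25183 ≈ 3.9709e-5
-24527 + (-10360 + 8874)*(F(-4) + b) = -24527 + (-10360 + 8874)*((-7 + 44/(-4) - 1/60*(-4)) + 1/25183) = -24527 - 1486*((-7 + 44*(-¼) + 1/15) + 1/25183) = -24527 - 1486*((-7 - 11 + 1/15) + 1/25183) = -24527 - 1486*(-269/15 + 1/25183) = -24527 - 1486*(-6774212/377745) = -24527 + 10066479032/377745 = 801527417/377745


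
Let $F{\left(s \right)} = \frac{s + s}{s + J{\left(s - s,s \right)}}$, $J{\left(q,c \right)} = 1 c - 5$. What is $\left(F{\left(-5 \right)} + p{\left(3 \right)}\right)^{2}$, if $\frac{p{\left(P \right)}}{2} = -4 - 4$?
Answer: $\frac{2116}{9} \approx 235.11$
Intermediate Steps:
$J{\left(q,c \right)} = -5 + c$ ($J{\left(q,c \right)} = c - 5 = -5 + c$)
$F{\left(s \right)} = \frac{2 s}{-5 + 2 s}$ ($F{\left(s \right)} = \frac{s + s}{s + \left(-5 + s\right)} = \frac{2 s}{-5 + 2 s}$)
$p{\left(P \right)} = -16$ ($p{\left(P \right)} = 2 \left(-4 - 4\right) = 2 \left(-8\right) = -16$)
$\left(F{\left(-5 \right)} + p{\left(3 \right)}\right)^{2} = \left(2 \left(-5\right) \frac{1}{-5 + 2 \left(-5\right)} - 16\right)^{2} = \left(2 \left(-5\right) \frac{1}{-5 - 10} - 16\right)^{2} = \left(2 \left(-5\right) \frac{1}{-15} - 16\right)^{2} = \left(2 \left(-5\right) \left(- \frac{1}{15}\right) - 16\right)^{2} = \left(\frac{2}{3} - 16\right)^{2} = \left(- \frac{46}{3}\right)^{2} = \frac{2116}{9}$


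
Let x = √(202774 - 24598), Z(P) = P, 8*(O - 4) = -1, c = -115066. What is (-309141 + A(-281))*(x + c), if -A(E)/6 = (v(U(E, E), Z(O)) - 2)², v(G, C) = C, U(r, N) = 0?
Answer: 569184727671/16 - 9893187*√174 ≈ 3.5444e+10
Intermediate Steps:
O = 31/8 (O = 4 + (⅛)*(-1) = 4 - ⅛ = 31/8 ≈ 3.8750)
A(E) = -675/32 (A(E) = -6*(31/8 - 2)² = -6*(15/8)² = -6*225/64 = -675/32)
x = 32*√174 (x = √178176 = 32*√174 ≈ 422.11)
(-309141 + A(-281))*(x + c) = (-309141 - 675/32)*(32*√174 - 115066) = -9893187*(-115066 + 32*√174)/32 = 569184727671/16 - 9893187*√174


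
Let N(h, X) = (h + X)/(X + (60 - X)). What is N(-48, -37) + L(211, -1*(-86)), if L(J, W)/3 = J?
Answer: 7579/12 ≈ 631.58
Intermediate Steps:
L(J, W) = 3*J
N(h, X) = X/60 + h/60 (N(h, X) = (X + h)/60 = (X + h)*(1/60) = X/60 + h/60)
N(-48, -37) + L(211, -1*(-86)) = ((1/60)*(-37) + (1/60)*(-48)) + 3*211 = (-37/60 - 4/5) + 633 = -17/12 + 633 = 7579/12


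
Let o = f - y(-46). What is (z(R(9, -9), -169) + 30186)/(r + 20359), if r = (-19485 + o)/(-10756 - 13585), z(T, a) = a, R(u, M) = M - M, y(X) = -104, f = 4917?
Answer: 56203369/38120991 ≈ 1.4743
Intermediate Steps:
R(u, M) = 0
o = 5021 (o = 4917 - 1*(-104) = 4917 + 104 = 5021)
r = 14464/24341 (r = (-19485 + 5021)/(-10756 - 13585) = -14464/(-24341) = -14464*(-1/24341) = 14464/24341 ≈ 0.59422)
(z(R(9, -9), -169) + 30186)/(r + 20359) = (-169 + 30186)/(14464/24341 + 20359) = 30017/(495572883/24341) = 30017*(24341/495572883) = 56203369/38120991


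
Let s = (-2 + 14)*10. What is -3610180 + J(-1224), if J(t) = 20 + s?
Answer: -3610040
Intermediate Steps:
s = 120 (s = 12*10 = 120)
J(t) = 140 (J(t) = 20 + 120 = 140)
-3610180 + J(-1224) = -3610180 + 140 = -3610040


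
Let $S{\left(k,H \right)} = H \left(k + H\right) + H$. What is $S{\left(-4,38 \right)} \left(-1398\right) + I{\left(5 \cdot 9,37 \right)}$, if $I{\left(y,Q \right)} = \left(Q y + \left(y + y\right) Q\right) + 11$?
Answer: $-1854334$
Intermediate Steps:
$I{\left(y,Q \right)} = 11 + 3 Q y$ ($I{\left(y,Q \right)} = \left(Q y + 2 y Q\right) + 11 = \left(Q y + 2 Q y\right) + 11 = 3 Q y + 11 = 11 + 3 Q y$)
$S{\left(k,H \right)} = H + H \left(H + k\right)$ ($S{\left(k,H \right)} = H \left(H + k\right) + H = H + H \left(H + k\right)$)
$S{\left(-4,38 \right)} \left(-1398\right) + I{\left(5 \cdot 9,37 \right)} = 38 \left(1 + 38 - 4\right) \left(-1398\right) + \left(11 + 3 \cdot 37 \cdot 5 \cdot 9\right) = 38 \cdot 35 \left(-1398\right) + \left(11 + 3 \cdot 37 \cdot 45\right) = 1330 \left(-1398\right) + \left(11 + 4995\right) = -1859340 + 5006 = -1854334$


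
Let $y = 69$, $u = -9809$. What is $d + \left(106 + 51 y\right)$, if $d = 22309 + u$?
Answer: $16125$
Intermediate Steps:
$d = 12500$ ($d = 22309 - 9809 = 12500$)
$d + \left(106 + 51 y\right) = 12500 + \left(106 + 51 \cdot 69\right) = 12500 + \left(106 + 3519\right) = 12500 + 3625 = 16125$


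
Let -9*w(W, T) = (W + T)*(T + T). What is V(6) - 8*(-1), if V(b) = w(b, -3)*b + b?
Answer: 26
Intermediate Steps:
w(W, T) = -2*T*(T + W)/9 (w(W, T) = -(W + T)*(T + T)/9 = -(T + W)*2*T/9 = -2*T*(T + W)/9)
V(b) = b + b*(-2 + 2*b/3) (V(b) = (-2/9*(-3)*(-3 + b))*b + b = (-2 + 2*b/3)*b + b = b*(-2 + 2*b/3) + b = b + b*(-2 + 2*b/3))
V(6) - 8*(-1) = (1/3)*6*(-3 + 2*6) - 8*(-1) = (1/3)*6*(-3 + 12) + 8 = (1/3)*6*9 + 8 = 18 + 8 = 26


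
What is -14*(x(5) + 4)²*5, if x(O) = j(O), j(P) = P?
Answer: -5670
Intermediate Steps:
x(O) = O
-14*(x(5) + 4)²*5 = -14*(5 + 4)²*5 = -14*9²*5 = -14*81*5 = -1134*5 = -5670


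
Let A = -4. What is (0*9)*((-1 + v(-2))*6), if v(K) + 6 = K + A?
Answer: 0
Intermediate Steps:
v(K) = -10 + K (v(K) = -6 + (K - 4) = -6 + (-4 + K) = -10 + K)
(0*9)*((-1 + v(-2))*6) = (0*9)*((-1 + (-10 - 2))*6) = 0*((-1 - 12)*6) = 0*(-13*6) = 0*(-78) = 0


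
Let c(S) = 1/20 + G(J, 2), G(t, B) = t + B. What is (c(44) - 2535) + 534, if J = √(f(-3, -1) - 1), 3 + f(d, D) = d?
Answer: -39979/20 + I*√7 ≈ -1998.9 + 2.6458*I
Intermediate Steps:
f(d, D) = -3 + d
J = I*√7 (J = √((-3 - 3) - 1) = √(-6 - 1) = √(-7) = I*√7 ≈ 2.6458*I)
G(t, B) = B + t
c(S) = 41/20 + I*√7 (c(S) = 1/20 + (2 + I*√7) = 41/20 + I*√7)
(c(44) - 2535) + 534 = ((41/20 + I*√7) - 2535) + 534 = (-50659/20 + I*√7) + 534 = -39979/20 + I*√7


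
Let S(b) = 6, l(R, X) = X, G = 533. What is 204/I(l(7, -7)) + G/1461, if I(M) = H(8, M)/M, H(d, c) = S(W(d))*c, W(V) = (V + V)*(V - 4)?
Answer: 50207/1461 ≈ 34.365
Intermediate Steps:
W(V) = 2*V*(-4 + V) (W(V) = (2*V)*(-4 + V) = 2*V*(-4 + V))
H(d, c) = 6*c
I(M) = 6 (I(M) = (6*M)/M = 6)
204/I(l(7, -7)) + G/1461 = 204/6 + 533/1461 = 204*(1/6) + 533*(1/1461) = 34 + 533/1461 = 50207/1461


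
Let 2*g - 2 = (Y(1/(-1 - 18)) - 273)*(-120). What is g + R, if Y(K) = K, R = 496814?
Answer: 9750765/19 ≈ 5.1320e+5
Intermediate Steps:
g = 311299/19 (g = 1 + ((1/(-1 - 18) - 273)*(-120))/2 = 1 + ((1/(-19) - 273)*(-120))/2 = 1 + ((-1/19 - 273)*(-120))/2 = 1 + (-5188/19*(-120))/2 = 1 + (1/2)*(622560/19) = 1 + 311280/19 = 311299/19 ≈ 16384.)
g + R = 311299/19 + 496814 = 9750765/19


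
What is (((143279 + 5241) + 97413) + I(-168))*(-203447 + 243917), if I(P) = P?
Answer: 9946109550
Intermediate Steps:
(((143279 + 5241) + 97413) + I(-168))*(-203447 + 243917) = (((143279 + 5241) + 97413) - 168)*(-203447 + 243917) = ((148520 + 97413) - 168)*40470 = (245933 - 168)*40470 = 245765*40470 = 9946109550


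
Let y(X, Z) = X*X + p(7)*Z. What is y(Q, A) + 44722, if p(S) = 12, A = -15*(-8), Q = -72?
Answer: 51346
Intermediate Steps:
A = 120
y(X, Z) = X**2 + 12*Z (y(X, Z) = X*X + 12*Z = X**2 + 12*Z)
y(Q, A) + 44722 = ((-72)**2 + 12*120) + 44722 = (5184 + 1440) + 44722 = 6624 + 44722 = 51346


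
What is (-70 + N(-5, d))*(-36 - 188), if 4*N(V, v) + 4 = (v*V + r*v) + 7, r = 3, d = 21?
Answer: 17864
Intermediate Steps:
N(V, v) = ¾ + 3*v/4 + V*v/4 (N(V, v) = -1 + ((v*V + 3*v) + 7)/4 = -1 + ((V*v + 3*v) + 7)/4 = -1 + ((3*v + V*v) + 7)/4 = -1 + (7 + 3*v + V*v)/4 = -1 + (7/4 + 3*v/4 + V*v/4) = ¾ + 3*v/4 + V*v/4)
(-70 + N(-5, d))*(-36 - 188) = (-70 + (¾ + (¾)*21 + (¼)*(-5)*21))*(-36 - 188) = (-70 + (¾ + 63/4 - 105/4))*(-224) = (-70 - 39/4)*(-224) = -319/4*(-224) = 17864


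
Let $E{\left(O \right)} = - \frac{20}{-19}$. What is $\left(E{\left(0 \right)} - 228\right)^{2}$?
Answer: $\frac{18593344}{361} \approx 51505.0$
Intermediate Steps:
$E{\left(O \right)} = \frac{20}{19}$ ($E{\left(O \right)} = \left(-20\right) \left(- \frac{1}{19}\right) = \frac{20}{19}$)
$\left(E{\left(0 \right)} - 228\right)^{2} = \left(\frac{20}{19} - 228\right)^{2} = \left(- \frac{4312}{19}\right)^{2} = \frac{18593344}{361}$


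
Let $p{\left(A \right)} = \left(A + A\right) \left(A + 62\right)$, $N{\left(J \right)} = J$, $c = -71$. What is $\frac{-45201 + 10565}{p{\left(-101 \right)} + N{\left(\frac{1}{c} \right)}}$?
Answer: $- \frac{2459156}{559337} \approx -4.3966$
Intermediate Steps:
$p{\left(A \right)} = 2 A \left(62 + A\right)$
$\frac{-45201 + 10565}{p{\left(-101 \right)} + N{\left(\frac{1}{c} \right)}} = \frac{-45201 + 10565}{2 \left(-101\right) \left(62 - 101\right) + \frac{1}{-71}} = - \frac{34636}{2 \left(-101\right) \left(-39\right) - \frac{1}{71}} = - \frac{34636}{7878 - \frac{1}{71}} = - \frac{34636}{\frac{559337}{71}} = \left(-34636\right) \frac{71}{559337} = - \frac{2459156}{559337}$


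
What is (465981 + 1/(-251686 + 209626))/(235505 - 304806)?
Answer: -19599160859/2914800060 ≈ -6.7240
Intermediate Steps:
(465981 + 1/(-251686 + 209626))/(235505 - 304806) = (465981 + 1/(-42060))/(-69301) = (465981 - 1/42060)*(-1/69301) = (19599160859/42060)*(-1/69301) = -19599160859/2914800060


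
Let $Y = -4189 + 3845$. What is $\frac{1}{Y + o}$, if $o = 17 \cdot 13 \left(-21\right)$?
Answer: $- \frac{1}{4985} \approx -0.0002006$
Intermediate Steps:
$Y = -344$
$o = -4641$ ($o = 221 \left(-21\right) = -4641$)
$\frac{1}{Y + o} = \frac{1}{-344 - 4641} = \frac{1}{-4985} = - \frac{1}{4985}$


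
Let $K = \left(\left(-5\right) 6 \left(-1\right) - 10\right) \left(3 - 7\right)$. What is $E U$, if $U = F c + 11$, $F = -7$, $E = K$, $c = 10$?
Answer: $4720$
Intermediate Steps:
$K = -80$ ($K = \left(\left(-30\right) \left(-1\right) - 10\right) \left(-4\right) = \left(30 - 10\right) \left(-4\right) = 20 \left(-4\right) = -80$)
$E = -80$
$U = -59$ ($U = \left(-7\right) 10 + 11 = -70 + 11 = -59$)
$E U = \left(-80\right) \left(-59\right) = 4720$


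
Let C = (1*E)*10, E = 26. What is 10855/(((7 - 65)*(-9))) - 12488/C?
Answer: -924109/33930 ≈ -27.236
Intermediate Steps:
C = 260 (C = (1*26)*10 = 26*10 = 260)
10855/(((7 - 65)*(-9))) - 12488/C = 10855/(((7 - 65)*(-9))) - 12488/260 = 10855/((-58*(-9))) - 12488*1/260 = 10855/522 - 3122/65 = -924109/33930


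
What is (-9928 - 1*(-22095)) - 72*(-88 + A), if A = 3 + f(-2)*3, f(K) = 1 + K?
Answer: 18503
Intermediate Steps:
A = 0 (A = 3 + (1 - 2)*3 = 3 - 1*3 = 3 - 3 = 0)
(-9928 - 1*(-22095)) - 72*(-88 + A) = (-9928 - 1*(-22095)) - 72*(-88 + 0) = (-9928 + 22095) - 72*(-88) = 12167 + 6336 = 18503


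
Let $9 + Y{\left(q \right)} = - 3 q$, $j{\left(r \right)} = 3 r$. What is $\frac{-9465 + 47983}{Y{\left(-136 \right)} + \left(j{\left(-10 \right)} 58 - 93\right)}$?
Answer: $- \frac{19259}{717} \approx -26.861$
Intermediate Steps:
$Y{\left(q \right)} = -9 - 3 q$
$\frac{-9465 + 47983}{Y{\left(-136 \right)} + \left(j{\left(-10 \right)} 58 - 93\right)} = \frac{-9465 + 47983}{\left(-9 - -408\right) + \left(3 \left(-10\right) 58 - 93\right)} = \frac{38518}{\left(-9 + 408\right) - 1833} = \frac{38518}{399 - 1833} = \frac{38518}{-1434} = 38518 \left(- \frac{1}{1434}\right) = - \frac{19259}{717}$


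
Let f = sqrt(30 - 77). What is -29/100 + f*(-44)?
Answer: -29/100 - 44*I*sqrt(47) ≈ -0.29 - 301.65*I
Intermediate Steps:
f = I*sqrt(47) (f = sqrt(-47) = I*sqrt(47) ≈ 6.8557*I)
-29/100 + f*(-44) = -29/100 + (I*sqrt(47))*(-44) = -29*1/100 - 44*I*sqrt(47) = -29/100 - 44*I*sqrt(47)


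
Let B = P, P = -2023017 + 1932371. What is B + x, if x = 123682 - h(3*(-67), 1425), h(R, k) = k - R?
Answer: 31410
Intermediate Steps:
P = -90646
B = -90646
x = 122056 (x = 123682 - (1425 - 3*(-67)) = 123682 - (1425 - 1*(-201)) = 123682 - (1425 + 201) = 123682 - 1*1626 = 123682 - 1626 = 122056)
B + x = -90646 + 122056 = 31410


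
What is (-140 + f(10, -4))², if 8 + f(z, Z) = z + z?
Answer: 16384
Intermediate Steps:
f(z, Z) = -8 + 2*z (f(z, Z) = -8 + (z + z) = -8 + 2*z)
(-140 + f(10, -4))² = (-140 + (-8 + 2*10))² = (-140 + (-8 + 20))² = (-140 + 12)² = (-128)² = 16384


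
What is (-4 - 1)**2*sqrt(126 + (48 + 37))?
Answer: 25*sqrt(211) ≈ 363.15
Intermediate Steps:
(-4 - 1)**2*sqrt(126 + (48 + 37)) = (-5)**2*sqrt(126 + 85) = 25*sqrt(211)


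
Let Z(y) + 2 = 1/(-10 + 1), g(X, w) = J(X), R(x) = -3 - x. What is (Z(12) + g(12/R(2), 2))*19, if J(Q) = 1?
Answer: -190/9 ≈ -21.111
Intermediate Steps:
g(X, w) = 1
Z(y) = -19/9 (Z(y) = -2 + 1/(-10 + 1) = -2 + 1/(-9) = -2 - ⅑ = -19/9)
(Z(12) + g(12/R(2), 2))*19 = (-19/9 + 1)*19 = -10/9*19 = -190/9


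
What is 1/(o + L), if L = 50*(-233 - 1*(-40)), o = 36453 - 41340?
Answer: -1/14537 ≈ -6.8790e-5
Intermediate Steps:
o = -4887
L = -9650 (L = 50*(-233 + 40) = 50*(-193) = -9650)
1/(o + L) = 1/(-4887 - 9650) = 1/(-14537) = -1/14537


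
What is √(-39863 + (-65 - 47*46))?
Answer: I*√42090 ≈ 205.16*I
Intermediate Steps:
√(-39863 + (-65 - 47*46)) = √(-39863 + (-65 - 2162)) = √(-39863 - 2227) = √(-42090) = I*√42090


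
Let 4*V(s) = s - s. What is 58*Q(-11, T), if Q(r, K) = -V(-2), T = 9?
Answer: 0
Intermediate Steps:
V(s) = 0 (V(s) = (s - s)/4 = (¼)*0 = 0)
Q(r, K) = 0 (Q(r, K) = -1*0 = 0)
58*Q(-11, T) = 58*0 = 0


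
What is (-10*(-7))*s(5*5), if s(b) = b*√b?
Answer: 8750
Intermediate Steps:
s(b) = b^(3/2)
(-10*(-7))*s(5*5) = (-10*(-7))*(5*5)^(3/2) = 70*25^(3/2) = 70*125 = 8750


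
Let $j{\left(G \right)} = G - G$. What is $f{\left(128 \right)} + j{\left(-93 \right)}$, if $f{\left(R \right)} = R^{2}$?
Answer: $16384$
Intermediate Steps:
$j{\left(G \right)} = 0$
$f{\left(128 \right)} + j{\left(-93 \right)} = 128^{2} + 0 = 16384 + 0 = 16384$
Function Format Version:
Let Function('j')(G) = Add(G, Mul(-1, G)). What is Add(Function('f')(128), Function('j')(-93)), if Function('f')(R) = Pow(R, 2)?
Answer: 16384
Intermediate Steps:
Function('j')(G) = 0
Add(Function('f')(128), Function('j')(-93)) = Add(Pow(128, 2), 0) = Add(16384, 0) = 16384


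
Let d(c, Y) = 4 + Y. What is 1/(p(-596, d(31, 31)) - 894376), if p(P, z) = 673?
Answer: -1/893703 ≈ -1.1189e-6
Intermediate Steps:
1/(p(-596, d(31, 31)) - 894376) = 1/(673 - 894376) = 1/(-893703) = -1/893703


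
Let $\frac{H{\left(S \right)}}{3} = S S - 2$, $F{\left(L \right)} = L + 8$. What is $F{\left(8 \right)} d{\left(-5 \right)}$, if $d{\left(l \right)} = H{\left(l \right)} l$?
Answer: $-5520$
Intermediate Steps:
$F{\left(L \right)} = 8 + L$
$H{\left(S \right)} = -6 + 3 S^{2}$ ($H{\left(S \right)} = 3 \left(S S - 2\right) = 3 \left(S^{2} - 2\right) = 3 \left(-2 + S^{2}\right) = -6 + 3 S^{2}$)
$d{\left(l \right)} = l \left(-6 + 3 l^{2}\right)$ ($d{\left(l \right)} = \left(-6 + 3 l^{2}\right) l = l \left(-6 + 3 l^{2}\right)$)
$F{\left(8 \right)} d{\left(-5 \right)} = \left(8 + 8\right) 3 \left(-5\right) \left(-2 + \left(-5\right)^{2}\right) = 16 \cdot 3 \left(-5\right) \left(-2 + 25\right) = 16 \cdot 3 \left(-5\right) 23 = 16 \left(-345\right) = -5520$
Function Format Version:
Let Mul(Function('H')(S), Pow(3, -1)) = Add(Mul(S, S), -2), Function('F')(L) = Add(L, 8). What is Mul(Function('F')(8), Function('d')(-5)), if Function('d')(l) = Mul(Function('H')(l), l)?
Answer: -5520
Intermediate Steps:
Function('F')(L) = Add(8, L)
Function('H')(S) = Add(-6, Mul(3, Pow(S, 2))) (Function('H')(S) = Mul(3, Add(Mul(S, S), -2)) = Mul(3, Add(Pow(S, 2), -2)) = Mul(3, Add(-2, Pow(S, 2))) = Add(-6, Mul(3, Pow(S, 2))))
Function('d')(l) = Mul(l, Add(-6, Mul(3, Pow(l, 2)))) (Function('d')(l) = Mul(Add(-6, Mul(3, Pow(l, 2))), l) = Mul(l, Add(-6, Mul(3, Pow(l, 2)))))
Mul(Function('F')(8), Function('d')(-5)) = Mul(Add(8, 8), Mul(3, -5, Add(-2, Pow(-5, 2)))) = Mul(16, Mul(3, -5, Add(-2, 25))) = Mul(16, Mul(3, -5, 23)) = Mul(16, -345) = -5520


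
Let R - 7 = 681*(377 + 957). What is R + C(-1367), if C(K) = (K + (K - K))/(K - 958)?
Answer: 2112173192/2325 ≈ 9.0846e+5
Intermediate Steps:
R = 908461 (R = 7 + 681*(377 + 957) = 7 + 681*1334 = 7 + 908454 = 908461)
C(K) = K/(-958 + K) (C(K) = (K + 0)/(-958 + K) = K/(-958 + K))
R + C(-1367) = 908461 - 1367/(-958 - 1367) = 908461 - 1367/(-2325) = 908461 - 1367*(-1/2325) = 908461 + 1367/2325 = 2112173192/2325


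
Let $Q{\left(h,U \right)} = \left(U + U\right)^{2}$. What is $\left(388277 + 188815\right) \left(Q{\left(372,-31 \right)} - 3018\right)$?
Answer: $476677992$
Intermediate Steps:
$Q{\left(h,U \right)} = 4 U^{2}$ ($Q{\left(h,U \right)} = \left(2 U\right)^{2} = 4 U^{2}$)
$\left(388277 + 188815\right) \left(Q{\left(372,-31 \right)} - 3018\right) = \left(388277 + 188815\right) \left(4 \left(-31\right)^{2} - 3018\right) = 577092 \left(4 \cdot 961 - 3018\right) = 577092 \left(3844 - 3018\right) = 577092 \cdot 826 = 476677992$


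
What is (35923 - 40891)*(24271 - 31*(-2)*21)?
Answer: -127046664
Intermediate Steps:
(35923 - 40891)*(24271 - 31*(-2)*21) = -4968*(24271 + 62*21) = -4968*(24271 + 1302) = -4968*25573 = -127046664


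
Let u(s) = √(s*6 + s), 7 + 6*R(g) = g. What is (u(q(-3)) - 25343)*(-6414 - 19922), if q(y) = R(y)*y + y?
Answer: 667433248 - 26336*√14 ≈ 6.6733e+8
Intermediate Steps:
R(g) = -7/6 + g/6
q(y) = y + y*(-7/6 + y/6) (q(y) = (-7/6 + y/6)*y + y = y*(-7/6 + y/6) + y = y + y*(-7/6 + y/6))
u(s) = √7*√s (u(s) = √(6*s + s) = √(7*s) = √7*√s)
(u(q(-3)) - 25343)*(-6414 - 19922) = (√7*√((⅙)*(-3)*(-1 - 3)) - 25343)*(-6414 - 19922) = (√7*√((⅙)*(-3)*(-4)) - 25343)*(-26336) = (√7*√2 - 25343)*(-26336) = (√14 - 25343)*(-26336) = (-25343 + √14)*(-26336) = 667433248 - 26336*√14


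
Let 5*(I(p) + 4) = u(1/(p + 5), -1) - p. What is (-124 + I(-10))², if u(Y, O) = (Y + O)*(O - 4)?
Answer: 389376/25 ≈ 15575.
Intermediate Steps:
u(Y, O) = (-4 + O)*(O + Y) (u(Y, O) = (O + Y)*(-4 + O) = (-4 + O)*(O + Y))
I(p) = -3 - 1/(5 + p) - p/5 (I(p) = -4 + (((-1)² - 4*(-1) - 4/(p + 5) - 1/(p + 5)) - p)/5 = -4 + ((1 + 4 - 4/(5 + p) - 1/(5 + p)) - p)/5 = -4 + ((5 - 5/(5 + p)) - p)/5 = -4 + (5 - p - 5/(5 + p))/5 = -4 + (1 - 1/(5 + p) - p/5) = -3 - 1/(5 + p) - p/5)
(-124 + I(-10))² = (-124 + (-5 + (-15 - 1*(-10))*(5 - 10))/(5*(5 - 10)))² = (-124 + (⅕)*(-5 + (-15 + 10)*(-5))/(-5))² = (-124 + (⅕)*(-⅕)*(-5 - 5*(-5)))² = (-124 + (⅕)*(-⅕)*(-5 + 25))² = (-124 + (⅕)*(-⅕)*20)² = (-124 - ⅘)² = (-624/5)² = 389376/25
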